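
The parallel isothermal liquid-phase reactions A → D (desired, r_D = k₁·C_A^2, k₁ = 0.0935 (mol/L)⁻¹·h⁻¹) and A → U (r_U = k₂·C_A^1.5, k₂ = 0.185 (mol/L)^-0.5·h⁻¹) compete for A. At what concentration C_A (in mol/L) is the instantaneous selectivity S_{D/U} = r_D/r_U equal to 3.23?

40.8 mol/L

S_{D/U} = (k₁/k₂)·C_A^0.5 ⇒ C_A = (S·k₂/k₁)^(2).
= (3.23×0.185/0.0935)^(2) = (6.391)^(2) = 40.8 mol/L.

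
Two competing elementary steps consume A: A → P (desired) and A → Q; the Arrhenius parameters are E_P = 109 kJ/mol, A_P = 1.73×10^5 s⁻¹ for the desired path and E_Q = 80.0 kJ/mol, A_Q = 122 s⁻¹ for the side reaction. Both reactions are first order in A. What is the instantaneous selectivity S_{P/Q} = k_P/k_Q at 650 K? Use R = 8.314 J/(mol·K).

6.62

Since both paths have the same order in A, the concentration cancels and S_{P/Q} = k_P/k_Q = (A_P/A_Q)·exp[(E_Q−E_P)/(RT)].
(E_Q−E_P)/(RT) = (80.0−109)×10³/(8.314×650) = -29000/5404 = -5.366.
k_P/k_Q = (1.73×10^5/122)·exp(-5.366) = 1418 × 0.004671 = 6.62.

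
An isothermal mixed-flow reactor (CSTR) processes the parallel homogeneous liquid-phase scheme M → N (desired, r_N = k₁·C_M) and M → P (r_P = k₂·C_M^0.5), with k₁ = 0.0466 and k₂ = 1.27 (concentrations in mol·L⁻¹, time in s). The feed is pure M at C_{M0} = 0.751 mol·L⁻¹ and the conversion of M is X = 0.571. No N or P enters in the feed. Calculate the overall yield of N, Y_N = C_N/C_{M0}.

0.0116

Exit C_M = C_{M0}(1−X) = 0.751×0.429 = 0.3222 mol·L⁻¹.
A CSTR operates uniformly at the exit composition, giving r_N = 0.01501 and r_P = 0.7209 (each k·C_M^n at C_M = 0.3222).
Fraction of consumed M going to N: r_N/(r_N+r_P) = 0.02040.
C_N = 0.02040·C_{M0}·X = 0.02040×0.751×0.571 = 0.00875 mol·L⁻¹; Y_N = C_N/C_{M0} = 0.0116.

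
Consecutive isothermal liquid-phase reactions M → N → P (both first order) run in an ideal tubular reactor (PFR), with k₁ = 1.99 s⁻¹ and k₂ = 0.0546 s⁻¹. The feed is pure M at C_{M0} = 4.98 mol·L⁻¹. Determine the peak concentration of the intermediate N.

For a first-order series the maximum intermediate yield is C_{N,max}/C_{M0} = (k₁/k₂)^[k₂/(k₂−k₁)].
= (1.99/0.0546)^(0.0546/(0.0546−1.99)) = (36.45)^(-0.02821) = 0.9035.
C_{N,max} = 0.9035×4.98 = 4.50 mol·L⁻¹.

4.50 mol·L⁻¹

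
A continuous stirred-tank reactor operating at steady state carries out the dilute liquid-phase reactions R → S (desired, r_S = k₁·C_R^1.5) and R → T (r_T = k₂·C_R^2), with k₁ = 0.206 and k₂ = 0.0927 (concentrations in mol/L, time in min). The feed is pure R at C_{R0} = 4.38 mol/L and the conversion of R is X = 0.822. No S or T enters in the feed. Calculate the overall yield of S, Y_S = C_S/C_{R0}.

0.588

Exit C_R = C_{R0}(1−X) = 4.38×0.178 = 0.7796 mol/L.
In a CSTR the entire volume is at exit conditions, so r_S = 0.206×0.7796^1.5 = 0.1418 and r_T = 0.0927×0.7796^2 = 0.05635.
Fraction of consumed R going to S: r_S/(r_S+r_T) = 0.7156.
C_S = 0.7156·C_{R0}·X = 0.7156×4.38×0.822 = 2.58 mol/L; Y_S = C_S/C_{R0} = 0.588.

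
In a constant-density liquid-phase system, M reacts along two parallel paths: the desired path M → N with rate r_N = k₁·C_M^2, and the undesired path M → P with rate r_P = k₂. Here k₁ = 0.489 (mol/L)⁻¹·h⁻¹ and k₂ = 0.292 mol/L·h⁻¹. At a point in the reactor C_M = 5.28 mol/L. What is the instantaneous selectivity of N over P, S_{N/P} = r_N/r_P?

46.7

S_{N/P} = r_N/r_P = (k₁·C_M^2)/(k₂) = (k₁/k₂)·C_M^2.
= (0.489×5.280^2) / (0.292) = 13.63/0.2920 = 46.7.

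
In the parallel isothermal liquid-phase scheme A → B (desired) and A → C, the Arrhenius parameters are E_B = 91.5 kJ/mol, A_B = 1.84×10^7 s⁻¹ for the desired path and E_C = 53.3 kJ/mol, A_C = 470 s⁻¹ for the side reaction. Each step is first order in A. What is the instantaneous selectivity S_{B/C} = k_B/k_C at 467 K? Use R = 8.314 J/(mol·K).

Since both paths have the same order in A, the concentration cancels and S_{B/C} = k_B/k_C = (A_B/A_C)·exp[(E_C−E_B)/(RT)].
(E_C−E_B)/(RT) = (53.3−91.5)×10³/(8.314×467) = -38200/3883 = -9.839.
k_B/k_C = (1.84×10^7/470)·exp(-9.839) = 39149 × 5.335×10^-5 = 2.09.

2.09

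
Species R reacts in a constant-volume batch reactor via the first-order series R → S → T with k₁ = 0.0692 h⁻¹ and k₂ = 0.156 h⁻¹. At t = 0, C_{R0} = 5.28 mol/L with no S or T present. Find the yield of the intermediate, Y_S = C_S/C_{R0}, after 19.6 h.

For first-order series with pure R initially, C_S(t) = k₁C_{R0}/(k₂−k₁)·(e^(−k₁t) − e^(−k₂t)).
e^(−k₁t) = e^(−0.0692×19.6) = e^(−1.356) = 0.2576; e^(−k₂t) = e^(−3.058) = 0.04700.
C_S = 0.0692×5.28/(0.156−0.0692) × (0.2576−0.04700) = 4.209×0.2106 = 0.8865 mol/L.
Y_S = C_S/C_{R0} = 0.8865/5.28 = 0.168.

0.168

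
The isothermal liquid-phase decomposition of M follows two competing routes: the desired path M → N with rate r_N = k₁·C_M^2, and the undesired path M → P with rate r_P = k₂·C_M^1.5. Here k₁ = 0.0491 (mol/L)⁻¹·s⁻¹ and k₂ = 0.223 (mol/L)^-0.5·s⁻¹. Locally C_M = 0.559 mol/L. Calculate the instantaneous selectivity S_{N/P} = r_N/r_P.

S_{N/P} = r_N/r_P = (k₁·C_M^2)/(k₂·C_M^1.5) = (k₁/k₂)·C_M^0.5.
= (0.0491×0.5590^2) / (0.223×0.5590^1.5) = 0.01534/0.09320 = 0.165.

0.165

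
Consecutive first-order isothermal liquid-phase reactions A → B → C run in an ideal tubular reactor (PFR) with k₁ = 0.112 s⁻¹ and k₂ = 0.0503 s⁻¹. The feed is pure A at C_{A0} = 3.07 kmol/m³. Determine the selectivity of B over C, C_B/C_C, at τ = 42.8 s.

The intermediate concentration in a first-order A→B→C sequence is C_B = k₁C_{A0}(e^(−k₁τ) − e^(−k₂τ))/(k₂−k₁).
e^(−k₁τ) = e^(−0.112×42.8) = e^(−4.794) = 0.008283; e^(−k₂τ) = e^(−2.153) = 0.1162.
C_B = 0.112×3.07/(0.0503−0.112) × (0.008283−0.1162) = (-5.573)×(-0.1079) = 0.6011 kmol/m³.
C_A = C_{A0}e^(−k₁τ) = 0.02543 kmol/m³, so C_C = C_{A0}−C_A−C_B = 2.443 kmol/m³; C_B/C_C = 0.246.

0.246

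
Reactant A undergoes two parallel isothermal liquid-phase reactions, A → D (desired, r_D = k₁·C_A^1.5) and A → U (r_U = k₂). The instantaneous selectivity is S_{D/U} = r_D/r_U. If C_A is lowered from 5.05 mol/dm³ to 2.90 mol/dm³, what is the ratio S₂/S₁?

0.435

S_{D/U} = (k₁/k₂)·C_A^1.5, so S₂/S₁ = (C_{A,2}/C_{A,1})^1.5.
= (2.90/5.05)^1.5 = (0.5743)^1.5 = 0.435.
Selectivity toward D falls as C_A falls — high-concentration operation is favoured.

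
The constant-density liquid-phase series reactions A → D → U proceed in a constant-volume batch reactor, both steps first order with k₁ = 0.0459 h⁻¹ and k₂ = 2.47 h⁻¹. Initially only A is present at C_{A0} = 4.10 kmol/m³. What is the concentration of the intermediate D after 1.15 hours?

Solving the coupled first-order balances gives C_D(t) = [k₁/(k₂−k₁)]·C_{A0}·(e^(−k₁t) − e^(−k₂t)).
e^(−k₁t) = e^(−0.0459×1.15) = e^(−0.05278) = 0.9486; e^(−k₂t) = e^(−2.841) = 0.05840.
C_D = 0.0459×4.10/(2.47−0.0459) × (0.9486−0.05840) = 0.07763×0.8902 = 0.06911 kmol/m³.

0.0691 kmol/m³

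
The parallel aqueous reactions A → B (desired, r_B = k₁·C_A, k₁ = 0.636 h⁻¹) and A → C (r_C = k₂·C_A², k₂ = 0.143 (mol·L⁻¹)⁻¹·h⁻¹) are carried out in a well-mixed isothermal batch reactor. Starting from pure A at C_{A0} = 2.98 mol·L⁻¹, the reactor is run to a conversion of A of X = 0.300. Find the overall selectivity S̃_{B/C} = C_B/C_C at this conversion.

1.76

C_A = C_{A0}(1−X) = 2.086 mol·L⁻¹.
Along a PFR/batch, dC_B/dC_A = −r_B/(r_B+r_C) = −k₁/(k₁+k₂·C_A).
Integrating from C_{A0} to C_A: C_B = (0.636/0.143)·ln[(0.636+0.143·2.98)/(0.636+0.143·2.09)] = 4.448·ln(1.062/0.9343) = 0.5704 mol·L⁻¹.
C_C = (C_{A0}−C_A)−C_B = 0.3236 mol·L⁻¹; S̃_{B/C} = 0.5704/0.3236 = 1.76.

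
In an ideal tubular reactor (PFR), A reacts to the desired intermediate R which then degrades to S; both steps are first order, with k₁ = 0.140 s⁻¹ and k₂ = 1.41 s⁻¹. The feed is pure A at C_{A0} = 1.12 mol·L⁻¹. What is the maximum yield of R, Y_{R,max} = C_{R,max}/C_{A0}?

0.0770

Evaluating C_R at τ_opt = ln(k₂/k₁)/(k₂−k₁) gives C_{R,max}/C_{A0} = (k₁/k₂)^[k₂/(k₂−k₁)].
= (0.140/1.41)^(1.41/(1.41−0.140)) = (0.09929)^(1.110) = 0.07697.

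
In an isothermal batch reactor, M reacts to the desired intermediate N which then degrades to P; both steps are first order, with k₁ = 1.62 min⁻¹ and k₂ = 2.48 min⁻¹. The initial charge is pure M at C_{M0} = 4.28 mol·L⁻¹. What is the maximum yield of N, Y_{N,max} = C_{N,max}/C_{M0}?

0.293

At the optimum, C_{N,max}/C_{M0} = (k₁/k₂)^[k₂/(k₂−k₁)].
= (1.62/2.48)^(2.48/(2.48−1.62)) = (0.6532)^(2.884) = 0.2929.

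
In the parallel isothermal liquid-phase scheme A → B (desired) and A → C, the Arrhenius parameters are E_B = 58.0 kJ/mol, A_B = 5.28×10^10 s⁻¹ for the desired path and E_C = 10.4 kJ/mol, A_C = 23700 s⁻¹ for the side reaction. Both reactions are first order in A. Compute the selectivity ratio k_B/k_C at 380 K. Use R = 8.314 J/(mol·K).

0.638

Since both paths have the same order in A, the concentration cancels and S_{B/C} = k_B/k_C = (A_B/A_C)·exp[(E_C−E_B)/(RT)].
(E_C−E_B)/(RT) = (10.4−58.0)×10³/(8.314×380) = -47600/3159 = -15.07.
k_B/k_C = (5.28×10^10/23700)·exp(-15.07) = 2.228×10^6 × 2.862×10^-7 = 0.638.
Since E_B > E_C, raising the temperature improves selectivity toward B.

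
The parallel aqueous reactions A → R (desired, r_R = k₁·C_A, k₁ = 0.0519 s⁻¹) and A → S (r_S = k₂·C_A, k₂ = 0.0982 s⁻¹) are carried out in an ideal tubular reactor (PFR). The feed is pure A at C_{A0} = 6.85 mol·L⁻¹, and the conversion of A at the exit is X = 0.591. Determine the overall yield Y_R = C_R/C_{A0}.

0.204

C_A = C_{A0}(1−X) = 2.802 mol·L⁻¹.
Both paths are first order in A, so the instantaneous fraction to R is constant: dC_R/d(−C_A) = k₁/(k₁+k₂) = 0.3458.
C_R = 0.3458·(C_{A0}−C_A) = 0.3458×4.048 = 1.40 mol·L⁻¹.
Y_R = C_R/C_{A0} = 1.400/6.85 = 0.204.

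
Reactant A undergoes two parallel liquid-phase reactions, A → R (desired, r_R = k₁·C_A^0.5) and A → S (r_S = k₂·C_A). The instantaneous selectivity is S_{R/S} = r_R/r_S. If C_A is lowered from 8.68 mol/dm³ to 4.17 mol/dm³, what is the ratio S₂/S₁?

1.44

S_{R/S} = (k₁/k₂)·C_A^-0.5, so S₂/S₁ = (C_{A,2}/C_{A,1})^-0.5.
= (4.17/8.68)^(-0.5) = (0.4804)^(-0.5) = 1.44.
Selectivity toward R rises as C_A falls — low-concentration operation is favoured.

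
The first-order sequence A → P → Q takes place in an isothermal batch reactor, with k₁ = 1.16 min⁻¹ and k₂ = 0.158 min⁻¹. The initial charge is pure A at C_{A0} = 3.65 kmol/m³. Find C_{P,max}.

2.67 kmol/m³

Evaluating C_P at t_opt = ln(k₂/k₁)/(k₂−k₁) gives C_{P,max}/C_{A0} = (k₁/k₂)^[k₂/(k₂−k₁)].
= (1.16/0.158)^(0.158/(0.158−1.16)) = (7.342)^(-0.1577) = 0.7303.
C_{P,max} = 0.7303×3.65 = 2.67 kmol/m³.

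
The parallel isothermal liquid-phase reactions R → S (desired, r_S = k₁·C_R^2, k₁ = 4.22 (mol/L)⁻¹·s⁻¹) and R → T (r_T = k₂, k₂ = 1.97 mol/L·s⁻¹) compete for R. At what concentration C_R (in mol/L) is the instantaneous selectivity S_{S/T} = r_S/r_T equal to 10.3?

2.19 mol/L

S_{S/T} = (k₁/k₂)·C_R^2 ⇒ C_R = (S·k₂/k₁)^(0.5).
= (10.3×1.97/4.22)^(0.5) = (4.808)^(0.5) = 2.19 mol/L.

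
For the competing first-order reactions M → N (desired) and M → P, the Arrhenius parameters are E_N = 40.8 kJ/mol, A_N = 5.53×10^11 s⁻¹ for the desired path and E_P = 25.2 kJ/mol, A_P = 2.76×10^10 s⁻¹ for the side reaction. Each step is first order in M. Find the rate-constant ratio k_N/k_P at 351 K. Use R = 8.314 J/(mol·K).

0.0955

k_N/k_P = (A_N/A_P)·exp[−(E_N−E_P)/(RT)] = (A_N/A_P)·exp[(E_P−E_N)/(RT)].
(E_P−E_N)/(RT) = (25.2−40.8)×10³/(8.314×351) = -15600/2918 = -5.346.
k_N/k_P = (5.53×10^11/2.76×10^10)·exp(-5.346) = 20.04 × 0.004768 = 0.0955.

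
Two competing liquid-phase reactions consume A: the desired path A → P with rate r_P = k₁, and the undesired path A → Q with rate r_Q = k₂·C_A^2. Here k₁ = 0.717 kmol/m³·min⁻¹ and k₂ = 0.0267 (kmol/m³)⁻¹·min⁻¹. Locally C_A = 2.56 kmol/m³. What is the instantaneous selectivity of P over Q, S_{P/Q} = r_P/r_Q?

S_{P/Q} = r_P/r_Q = (k₁)/(k₂·C_A^2) = (k₁/k₂)·C_A^-2.
= (0.717) / (0.0267×2.560^2) = 0.7170/0.1750 = 4.10.
The undesired path is higher order in A, so low C_A (CSTR or dilute feed) favours P.

4.10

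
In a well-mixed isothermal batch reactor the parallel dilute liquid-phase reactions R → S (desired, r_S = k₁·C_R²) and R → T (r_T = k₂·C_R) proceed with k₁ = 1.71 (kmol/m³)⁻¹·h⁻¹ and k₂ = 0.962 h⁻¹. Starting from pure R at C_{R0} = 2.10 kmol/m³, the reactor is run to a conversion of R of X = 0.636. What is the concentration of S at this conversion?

0.944 kmol/m³

C_R = C_{R0}(1−X) = 0.7644 kmol/m³.
Along a PFR/batch, dC_T/dC_R = −r_T/(r_S+r_T) = −k₂/(k₂+k₁·C_R).
Integrating from C_{R0} to C_R: C_T = (0.962/1.71)·ln[(0.962+1.71·2.10)/(0.962+1.71·0.764)] = 0.5626·ln(4.553/2.269) = 0.3918 kmol/m³.
Then C_S = (C_{R0}−C_R) − C_T = 1.336 − 0.3918 = 0.9438 kmol/m³.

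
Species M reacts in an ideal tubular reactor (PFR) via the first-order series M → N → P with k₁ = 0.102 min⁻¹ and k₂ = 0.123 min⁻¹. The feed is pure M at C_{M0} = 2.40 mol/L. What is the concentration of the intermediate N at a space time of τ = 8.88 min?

0.802 mol/L

The intermediate concentration in a first-order A→B→C sequence is C_N = k₁C_{M0}(e^(−k₁τ) − e^(−k₂τ))/(k₂−k₁).
e^(−k₁τ) = e^(−0.102×8.88) = e^(−0.9058) = 0.4042; e^(−k₂τ) = e^(−1.092) = 0.3355.
C_N = 0.102×2.40/(0.123−0.102) × (0.4042−0.3355) = 11.66×0.06877 = 0.8017 mol/L.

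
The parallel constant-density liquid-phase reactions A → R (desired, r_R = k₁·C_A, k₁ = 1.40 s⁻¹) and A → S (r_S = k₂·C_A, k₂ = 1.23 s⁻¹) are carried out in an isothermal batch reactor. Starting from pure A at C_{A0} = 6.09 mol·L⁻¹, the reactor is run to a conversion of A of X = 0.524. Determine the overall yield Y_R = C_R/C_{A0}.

C_A = C_{A0}(1−X) = 2.899 mol·L⁻¹.
Both paths are first order in A, so the instantaneous fraction to R is constant: dC_R/d(−C_A) = k₁/(k₁+k₂) = 0.5323.
C_R = 0.5323·(C_{A0}−C_A) = 0.5323×3.191 = 1.70 mol·L⁻¹.
Y_R = C_R/C_{A0} = 1.699/6.09 = 0.279.

0.279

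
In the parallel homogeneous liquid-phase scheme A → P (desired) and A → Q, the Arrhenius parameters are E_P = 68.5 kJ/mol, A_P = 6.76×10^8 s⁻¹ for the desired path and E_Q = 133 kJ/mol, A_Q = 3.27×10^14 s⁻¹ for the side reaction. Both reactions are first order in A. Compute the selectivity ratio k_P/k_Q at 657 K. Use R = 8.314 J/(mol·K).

With equal orders, S_{P/Q} = k_P/k_Q = (A_P/A_Q)·exp[(E_Q−E_P)/(RT)].
(E_Q−E_P)/(RT) = (133−68.5)×10³/(8.314×657) = 64500/5462 = 11.81.
k_P/k_Q = (6.76×10^8/3.27×10^14)·exp(11.81) = 2.067×10^-6 × 1.344×10^5 = 0.278.

0.278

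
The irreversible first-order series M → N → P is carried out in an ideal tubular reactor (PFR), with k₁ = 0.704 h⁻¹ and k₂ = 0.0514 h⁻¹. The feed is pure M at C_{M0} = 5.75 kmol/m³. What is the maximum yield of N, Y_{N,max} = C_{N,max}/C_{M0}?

At the optimum, C_{N,max}/C_{M0} = (k₁/k₂)^[k₂/(k₂−k₁)].
= (0.704/0.0514)^(0.0514/(0.0514−0.704)) = (13.70)^(-0.07876) = 0.8137.

0.814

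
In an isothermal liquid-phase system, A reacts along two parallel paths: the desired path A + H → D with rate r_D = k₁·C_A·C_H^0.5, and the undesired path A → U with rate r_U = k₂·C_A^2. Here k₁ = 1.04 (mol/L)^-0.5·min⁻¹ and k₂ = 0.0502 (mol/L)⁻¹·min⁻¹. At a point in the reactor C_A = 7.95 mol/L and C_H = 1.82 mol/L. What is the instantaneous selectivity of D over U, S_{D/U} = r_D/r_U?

S_{D/U} = r_D/r_U = (k₁·C_A·C_H^0.5)/(k₂·C_A^2) = (k₁/k₂)·C_A⁻¹·C_H^0.5.
= (1.04×7.950×1.820^0.5) / (0.0502×7.950^2) = 11.15/3.173 = 3.52.

3.52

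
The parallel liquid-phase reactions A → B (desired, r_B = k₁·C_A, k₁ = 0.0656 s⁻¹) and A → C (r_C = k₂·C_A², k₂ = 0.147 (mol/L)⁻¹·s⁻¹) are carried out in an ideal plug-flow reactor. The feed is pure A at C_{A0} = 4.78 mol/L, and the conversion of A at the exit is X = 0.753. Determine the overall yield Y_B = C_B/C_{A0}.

0.109

C_A = C_{A0}(1−X) = 1.181 mol/L.
Along a PFR/batch, dC_B/dC_A = −r_B/(r_B+r_C) = −k₁/(k₁+k₂·C_A).
Integrating from C_{A0} to C_A: C_B = (0.0656/0.147)·ln[(0.0656+0.147·4.78)/(0.0656+0.147·1.18)] = 0.4463·ln(0.7683/0.2392) = 0.5208 mol/L.
Y_B = C_B/C_{A0} = 0.5208/4.78 = 0.109.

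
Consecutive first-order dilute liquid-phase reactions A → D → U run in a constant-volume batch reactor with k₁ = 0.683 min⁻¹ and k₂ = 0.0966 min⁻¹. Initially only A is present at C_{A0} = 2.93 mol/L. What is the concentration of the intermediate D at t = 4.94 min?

2.00 mol/L

The intermediate concentration in a first-order A→B→C sequence is C_D = k₁C_{A0}(e^(−k₁t) − e^(−k₂t))/(k₂−k₁).
e^(−k₁t) = e^(−0.683×4.94) = e^(−3.374) = 0.03425; e^(−k₂t) = e^(−0.4772) = 0.6205.
C_D = 0.683×2.93/(0.0966−0.683) × (0.03425−0.6205) = (-3.413)×(-0.5863) = 2.001 mol/L.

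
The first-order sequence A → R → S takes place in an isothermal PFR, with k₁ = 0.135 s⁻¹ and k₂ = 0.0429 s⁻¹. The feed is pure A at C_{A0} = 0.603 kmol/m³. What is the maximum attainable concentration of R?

0.354 kmol/m³

For a first-order series the maximum intermediate yield is C_{R,max}/C_{A0} = (k₁/k₂)^[k₂/(k₂−k₁)].
= (0.135/0.0429)^(0.0429/(0.0429−0.135)) = (3.147)^(-0.4658) = 0.5863.
C_{R,max} = 0.5863×0.603 = 0.354 kmol/m³.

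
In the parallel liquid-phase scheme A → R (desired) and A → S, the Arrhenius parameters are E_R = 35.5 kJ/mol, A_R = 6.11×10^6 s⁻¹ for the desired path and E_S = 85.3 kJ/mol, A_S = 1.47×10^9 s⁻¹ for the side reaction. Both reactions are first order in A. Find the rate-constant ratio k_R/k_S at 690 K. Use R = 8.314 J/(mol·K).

24.5

k_R/k_S = (A_R/A_S)·exp[−(E_R−E_S)/(RT)] = (A_R/A_S)·exp[(E_S−E_R)/(RT)].
(E_S−E_R)/(RT) = (85.3−35.5)×10³/(8.314×690) = 49800/5737 = 8.681.
k_R/k_S = (6.11×10^6/1.47×10^9)·exp(8.681) = 0.004156 × 5890 = 24.5.
Since E_R < E_S, lowering the temperature improves selectivity toward R.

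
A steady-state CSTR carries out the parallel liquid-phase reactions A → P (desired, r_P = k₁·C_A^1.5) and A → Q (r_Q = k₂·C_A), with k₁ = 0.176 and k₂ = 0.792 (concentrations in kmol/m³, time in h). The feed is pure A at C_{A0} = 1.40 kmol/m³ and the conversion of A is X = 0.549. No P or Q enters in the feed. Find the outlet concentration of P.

Exit C_A = C_{A0}(1−X) = 1.40×0.451 = 0.6314 kmol/m³.
Rates in a CSTR are evaluated at the outlet concentration: r_P = 0.176×0.6314^1.5 = 0.08830, r_Q = 0.792×0.6314 = 0.5001.
Fraction of consumed A going to P: r_P/(r_P+r_Q) = 0.1501.
C_P = 0.1501·C_{A0}·X = 0.1501×1.40×0.549 = 0.115 kmol/m³.

0.115 kmol/m³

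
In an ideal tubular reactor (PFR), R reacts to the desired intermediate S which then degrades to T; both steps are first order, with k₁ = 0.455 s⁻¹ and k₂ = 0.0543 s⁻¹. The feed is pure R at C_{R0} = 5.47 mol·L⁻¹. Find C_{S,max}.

4.10 mol·L⁻¹

Evaluating C_S at τ_opt = ln(k₂/k₁)/(k₂−k₁) gives C_{S,max}/C_{R0} = (k₁/k₂)^[k₂/(k₂−k₁)].
= (0.455/0.0543)^(0.0543/(0.0543−0.455)) = (8.379)^(-0.1355) = 0.7497.
C_{S,max} = 0.7497×5.47 = 4.10 mol·L⁻¹.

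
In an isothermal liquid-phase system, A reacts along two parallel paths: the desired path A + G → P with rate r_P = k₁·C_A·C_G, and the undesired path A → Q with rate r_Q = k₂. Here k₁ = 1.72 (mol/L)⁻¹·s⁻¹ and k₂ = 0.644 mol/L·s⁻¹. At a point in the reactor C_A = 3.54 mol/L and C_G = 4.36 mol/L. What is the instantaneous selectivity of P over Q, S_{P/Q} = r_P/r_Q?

41.2

S_{P/Q} = r_P/r_Q = (k₁·C_A·C_G)/(k₂) = (k₁/k₂)·C_A·C_G.
= (1.72×3.540×4.360) / (0.644) = 26.55/0.6440 = 41.2.
Since the desired path is higher order in A, keeping C_A high (PFR or concentrated feed) favours P.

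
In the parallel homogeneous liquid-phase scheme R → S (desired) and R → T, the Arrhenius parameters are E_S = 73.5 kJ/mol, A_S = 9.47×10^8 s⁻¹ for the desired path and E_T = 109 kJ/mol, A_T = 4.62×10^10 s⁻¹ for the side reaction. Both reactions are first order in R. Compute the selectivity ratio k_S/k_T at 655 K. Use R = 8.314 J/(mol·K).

13.9

k_S/k_T = (A_S/A_T)·exp[−(E_S−E_T)/(RT)] = (A_S/A_T)·exp[(E_T−E_S)/(RT)].
(E_T−E_S)/(RT) = (109−73.5)×10³/(8.314×655) = 35500/5446 = 6.519.
k_S/k_T = (9.47×10^8/4.62×10^10)·exp(6.519) = 0.02050 × 677.9 = 13.9.
Since E_S < E_T, lowering the temperature improves selectivity toward S.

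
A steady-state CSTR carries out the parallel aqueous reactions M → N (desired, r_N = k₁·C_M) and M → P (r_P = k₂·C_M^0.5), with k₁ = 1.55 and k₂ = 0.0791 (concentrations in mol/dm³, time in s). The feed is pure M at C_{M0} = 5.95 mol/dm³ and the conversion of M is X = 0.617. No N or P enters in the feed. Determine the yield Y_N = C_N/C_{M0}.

Exit C_M = C_{M0}(1−X) = 5.95×0.383 = 2.279 mol/dm³.
A CSTR operates uniformly at the exit composition, giving r_N = 3.532 and r_P = 0.1194 (each k·C_M^n at C_M = 2.279).
Fraction of consumed M going to N: r_N/(r_N+r_P) = 0.9673.
C_N = 0.9673·C_{M0}·X = 0.9673×5.95×0.617 = 3.55 mol/dm³; Y_N = C_N/C_{M0} = 0.597.

0.597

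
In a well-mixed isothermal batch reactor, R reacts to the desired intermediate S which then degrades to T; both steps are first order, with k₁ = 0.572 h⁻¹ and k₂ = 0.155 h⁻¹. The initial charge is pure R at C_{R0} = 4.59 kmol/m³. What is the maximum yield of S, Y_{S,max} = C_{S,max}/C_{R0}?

0.615

Evaluating C_S at t_opt = ln(k₂/k₁)/(k₂−k₁) gives C_{S,max}/C_{R0} = (k₁/k₂)^[k₂/(k₂−k₁)].
= (0.572/0.155)^(0.155/(0.155−0.572)) = (3.690)^(-0.3717) = 0.6155.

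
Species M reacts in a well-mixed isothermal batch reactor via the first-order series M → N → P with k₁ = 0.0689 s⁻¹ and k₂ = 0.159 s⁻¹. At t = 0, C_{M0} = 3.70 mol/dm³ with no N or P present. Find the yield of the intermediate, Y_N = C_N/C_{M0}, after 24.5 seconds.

0.126

Solving the coupled first-order balances gives C_N(t) = [k₁/(k₂−k₁)]·C_{M0}·(e^(−k₁t) − e^(−k₂t)).
e^(−k₁t) = e^(−0.0689×24.5) = e^(−1.688) = 0.1849; e^(−k₂t) = e^(−3.896) = 0.02033.
C_N = 0.0689×3.70/(0.159−0.0689) × (0.1849−0.02033) = 2.829×0.1645 = 0.4656 mol/dm³.
Y_N = C_N/C_{M0} = 0.4656/3.70 = 0.126.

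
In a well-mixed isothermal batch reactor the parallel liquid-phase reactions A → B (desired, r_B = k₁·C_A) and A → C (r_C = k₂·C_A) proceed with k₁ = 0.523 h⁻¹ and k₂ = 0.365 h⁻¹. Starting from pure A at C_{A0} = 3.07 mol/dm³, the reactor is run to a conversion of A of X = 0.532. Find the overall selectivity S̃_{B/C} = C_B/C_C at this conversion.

C_A = C_{A0}(1−X) = 1.437 mol/dm³.
Both paths are first order in A, so the instantaneous fraction to B is constant: dC_B/d(−C_A) = k₁/(k₁+k₂) = 0.5890.
C_B = 0.5890·(C_{A0}−C_A) = 0.5890×1.633 = 0.962 mol/dm³.
C_C = (C_{A0}−C_A)−C_B = 0.6713 mol/dm³; S̃_{B/C} = 0.9619/0.6713 = 1.43.

1.43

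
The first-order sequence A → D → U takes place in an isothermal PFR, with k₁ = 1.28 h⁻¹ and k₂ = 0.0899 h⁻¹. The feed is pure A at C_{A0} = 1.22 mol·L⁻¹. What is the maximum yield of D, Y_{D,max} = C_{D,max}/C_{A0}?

0.818

Evaluating C_D at τ_opt = ln(k₂/k₁)/(k₂−k₁) gives C_{D,max}/C_{A0} = (k₁/k₂)^[k₂/(k₂−k₁)].
= (1.28/0.0899)^(0.0899/(0.0899−1.28)) = (14.24)^(-0.07554) = 0.8182.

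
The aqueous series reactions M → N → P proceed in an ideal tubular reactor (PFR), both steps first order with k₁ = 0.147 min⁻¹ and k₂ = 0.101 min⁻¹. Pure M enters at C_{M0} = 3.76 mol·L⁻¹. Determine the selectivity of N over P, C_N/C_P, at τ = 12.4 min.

0.900

The intermediate concentration in a first-order A→B→C sequence is C_N = k₁C_{M0}(e^(−k₁τ) − e^(−k₂τ))/(k₂−k₁).
e^(−k₁τ) = e^(−0.147×12.4) = e^(−1.823) = 0.1616; e^(−k₂τ) = e^(−1.252) = 0.2858.
C_N = 0.147×3.76/(0.101−0.147) × (0.1616−0.2858) = (-12.02)×(-0.1242) = 1.493 mol·L⁻¹.
C_M = C_{M0}e^(−k₁τ) = 0.6075 mol·L⁻¹, so C_P = C_{M0}−C_M−C_N = 1.660 mol·L⁻¹; C_N/C_P = 0.900.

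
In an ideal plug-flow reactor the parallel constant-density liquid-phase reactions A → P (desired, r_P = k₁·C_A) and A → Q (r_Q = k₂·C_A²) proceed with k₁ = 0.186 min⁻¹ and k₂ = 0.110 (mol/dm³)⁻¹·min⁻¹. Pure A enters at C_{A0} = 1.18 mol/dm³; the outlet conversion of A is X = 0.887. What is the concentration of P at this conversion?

C_A = C_{A0}(1−X) = 0.1333 mol/dm³.
Along a PFR/batch, dC_P/dC_A = −r_P/(r_P+r_Q) = −k₁/(k₁+k₂·C_A).
Integrating from C_{A0} to C_A: C_P = (0.186/0.110)·ln[(0.186+0.110·1.18)/(0.186+0.110·0.133)] = 1.691·ln(0.3158/0.2007) = 0.7668 mol/dm³.

0.767 mol/dm³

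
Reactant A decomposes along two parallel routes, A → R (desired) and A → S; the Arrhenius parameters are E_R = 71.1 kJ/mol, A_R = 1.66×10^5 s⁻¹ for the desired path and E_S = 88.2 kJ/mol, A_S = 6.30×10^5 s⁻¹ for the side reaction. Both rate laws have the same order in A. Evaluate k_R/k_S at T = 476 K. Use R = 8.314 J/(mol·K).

19.8

Since both paths have the same order in A, the concentration cancels and S_{R/S} = k_R/k_S = (A_R/A_S)·exp[(E_S−E_R)/(RT)].
(E_S−E_R)/(RT) = (88.2−71.1)×10³/(8.314×476) = 17100/3957 = 4.321.
k_R/k_S = (1.66×10^5/6.30×10^5)·exp(4.321) = 0.2635 × 75.26 = 19.8.
Since E_R < E_S, lowering the temperature improves selectivity toward R.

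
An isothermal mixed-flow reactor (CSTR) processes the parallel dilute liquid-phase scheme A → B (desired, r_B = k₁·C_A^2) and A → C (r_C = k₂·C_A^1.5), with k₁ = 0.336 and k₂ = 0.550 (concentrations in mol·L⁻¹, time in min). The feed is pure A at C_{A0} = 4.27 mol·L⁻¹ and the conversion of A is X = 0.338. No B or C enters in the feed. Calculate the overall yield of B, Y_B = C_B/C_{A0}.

0.171

Exit C_A = C_{A0}(1−X) = 4.27×0.662 = 2.827 mol·L⁻¹.
A CSTR operates uniformly at the exit composition, giving r_B = 2.685 and r_C = 2.614 (each k·C_A^n at C_A = 2.827).
Fraction of consumed A going to B: r_B/(r_B+r_C) = 0.5067.
C_B = 0.5067·C_{A0}·X = 0.5067×4.27×0.338 = 0.731 mol·L⁻¹; Y_B = C_B/C_{A0} = 0.171.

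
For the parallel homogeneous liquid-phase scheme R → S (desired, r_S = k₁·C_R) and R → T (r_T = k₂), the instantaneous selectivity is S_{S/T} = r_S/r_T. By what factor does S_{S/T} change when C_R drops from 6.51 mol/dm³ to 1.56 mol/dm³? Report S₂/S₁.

S_{S/T} = (k₁/k₂)·C_R, so S₂/S₁ = (C_{R,2}/C_{R,1}).
= 1.56/6.51 = 0.240.

0.240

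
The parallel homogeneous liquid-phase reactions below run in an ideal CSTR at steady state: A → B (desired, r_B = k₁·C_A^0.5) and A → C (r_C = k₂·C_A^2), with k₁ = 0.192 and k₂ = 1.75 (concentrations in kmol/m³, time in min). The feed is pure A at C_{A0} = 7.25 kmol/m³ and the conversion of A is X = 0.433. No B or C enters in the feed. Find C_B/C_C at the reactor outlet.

0.0132

Exit C_A = C_{A0}(1−X) = 7.25×0.567 = 4.111 kmol/m³.
In a CSTR the entire volume is at exit conditions, so r_B = 0.192×4.111^0.5 = 0.3893 and r_C = 1.75×4.111^2 = 29.57.
Overall selectivity = C_B/C_C = r_Bτ/(r_Cτ) = r_B/r_C = 0.0132.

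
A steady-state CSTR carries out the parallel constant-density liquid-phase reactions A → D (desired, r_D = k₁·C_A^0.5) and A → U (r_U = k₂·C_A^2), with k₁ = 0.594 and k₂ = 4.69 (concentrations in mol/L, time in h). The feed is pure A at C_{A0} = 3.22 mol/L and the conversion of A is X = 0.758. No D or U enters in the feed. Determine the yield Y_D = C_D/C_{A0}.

Exit C_A = C_{A0}(1−X) = 3.22×0.242 = 0.7792 mol/L.
Rates in a CSTR are evaluated at the outlet concentration: r_D = 0.594×0.7792^0.5 = 0.5244, r_U = 4.69×0.7792^2 = 2.848.
Fraction of consumed A going to D: r_D/(r_D+r_U) = 0.1555.
C_D = 0.1555·C_{A0}·X = 0.1555×3.22×0.758 = 0.380 mol/L; Y_D = C_D/C_{A0} = 0.118.

0.118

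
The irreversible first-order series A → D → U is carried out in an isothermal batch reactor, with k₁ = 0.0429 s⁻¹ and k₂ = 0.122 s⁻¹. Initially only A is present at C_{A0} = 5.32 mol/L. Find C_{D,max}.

Evaluating C_D at t_opt = ln(k₂/k₁)/(k₂−k₁) gives C_{D,max}/C_{A0} = (k₁/k₂)^[k₂/(k₂−k₁)].
= (0.0429/0.122)^(0.122/(0.122−0.0429)) = (0.3516)^(1.542) = 0.1995.
C_{D,max} = 0.1995×5.32 = 1.06 mol/L.

1.06 mol/L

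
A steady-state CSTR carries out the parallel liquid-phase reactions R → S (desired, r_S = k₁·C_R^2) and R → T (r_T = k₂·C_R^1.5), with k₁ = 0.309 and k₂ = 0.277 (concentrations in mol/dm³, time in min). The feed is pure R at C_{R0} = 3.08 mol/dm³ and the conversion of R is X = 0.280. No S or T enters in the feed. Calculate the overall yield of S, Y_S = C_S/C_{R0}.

0.175

Exit C_R = C_{R0}(1−X) = 3.08×0.720 = 2.218 mol/dm³.
Rates in a CSTR are evaluated at the outlet concentration: r_S = 0.309×2.218^2 = 1.520, r_T = 0.277×2.218^1.5 = 0.9148.
Fraction of consumed R going to S: r_S/(r_S+r_T) = 0.6242.
C_S = 0.6242·C_{R0}·X = 0.6242×3.08×0.280 = 0.538 mol/dm³; Y_S = C_S/C_{R0} = 0.175.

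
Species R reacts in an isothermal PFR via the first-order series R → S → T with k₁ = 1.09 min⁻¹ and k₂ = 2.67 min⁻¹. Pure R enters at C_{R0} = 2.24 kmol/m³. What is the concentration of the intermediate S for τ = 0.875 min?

For first-order series with pure R initially, C_S(τ) = k₁C_{R0}/(k₂−k₁)·(e^(−k₁τ) − e^(−k₂τ)).
e^(−k₁τ) = e^(−1.09×0.875) = e^(−0.9538) = 0.3853; e^(−k₂τ) = e^(−2.336) = 0.09669.
C_S = 1.09×2.24/(2.67−1.09) × (0.3853−0.09669) = 1.545×0.2886 = 0.4460 kmol/m³.

0.446 kmol/m³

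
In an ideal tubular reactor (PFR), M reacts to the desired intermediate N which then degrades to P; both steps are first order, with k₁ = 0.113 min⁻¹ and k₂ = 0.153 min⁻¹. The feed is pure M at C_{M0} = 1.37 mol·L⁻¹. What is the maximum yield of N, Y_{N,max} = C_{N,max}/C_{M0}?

At the optimum, C_{N,max}/C_{M0} = (k₁/k₂)^[k₂/(k₂−k₁)].
= (0.113/0.153)^(0.153/(0.153−0.113)) = (0.7386)^(3.825) = 0.3137.

0.314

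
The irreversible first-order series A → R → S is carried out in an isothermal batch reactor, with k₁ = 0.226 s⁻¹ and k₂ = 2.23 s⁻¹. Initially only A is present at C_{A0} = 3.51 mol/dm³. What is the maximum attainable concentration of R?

For a first-order series the maximum intermediate yield is C_{R,max}/C_{A0} = (k₁/k₂)^[k₂/(k₂−k₁)].
= (0.226/2.23)^(2.23/(2.23−0.226)) = (0.1013)^(1.113) = 0.07829.
C_{R,max} = 0.07829×3.51 = 0.275 mol/dm³.

0.275 mol/dm³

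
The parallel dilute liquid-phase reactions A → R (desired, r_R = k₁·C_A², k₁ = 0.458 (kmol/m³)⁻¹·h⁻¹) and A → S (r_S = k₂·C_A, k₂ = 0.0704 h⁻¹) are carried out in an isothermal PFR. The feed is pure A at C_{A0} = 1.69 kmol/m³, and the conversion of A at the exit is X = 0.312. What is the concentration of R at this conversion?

0.476 kmol/m³

C_A = C_{A0}(1−X) = 1.163 kmol/m³.
Along a PFR/batch, dC_S/dC_A = −r_S/(r_R+r_S) = −k₂/(k₂+k₁·C_A).
Integrating from C_{A0} to C_A: C_S = (0.0704/0.458)·ln[(0.0704+0.458·1.69)/(0.0704+0.458·1.16)] = 0.1537·ln(0.8444/0.6029) = 0.05178 kmol/m³.
Then C_R = (C_{A0}−C_A) − C_S = 0.5273 − 0.05178 = 0.4755 kmol/m³.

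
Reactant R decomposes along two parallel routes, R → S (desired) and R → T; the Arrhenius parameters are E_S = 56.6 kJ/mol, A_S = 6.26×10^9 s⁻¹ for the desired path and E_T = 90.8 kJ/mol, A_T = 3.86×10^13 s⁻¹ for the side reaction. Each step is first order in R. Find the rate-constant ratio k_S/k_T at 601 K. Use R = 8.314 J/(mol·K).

0.152

k_S/k_T = (A_S/A_T)·exp[−(E_S−E_T)/(RT)] = (A_S/A_T)·exp[(E_T−E_S)/(RT)].
(E_T−E_S)/(RT) = (90.8−56.6)×10³/(8.314×601) = 34200/4997 = 6.844.
k_S/k_T = (6.26×10^9/3.86×10^13)·exp(6.844) = 1.622×10^-4 × 938.7 = 0.152.
Since E_S < E_T, lowering the temperature improves selectivity toward S.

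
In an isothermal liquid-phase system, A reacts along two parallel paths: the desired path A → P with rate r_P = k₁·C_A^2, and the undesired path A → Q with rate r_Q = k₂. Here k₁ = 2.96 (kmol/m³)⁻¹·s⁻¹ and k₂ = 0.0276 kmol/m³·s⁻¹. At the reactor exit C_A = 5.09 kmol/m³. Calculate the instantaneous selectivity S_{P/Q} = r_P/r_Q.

S_{P/Q} = r_P/r_Q = (k₁·C_A^2)/(k₂) = (k₁/k₂)·C_A^2.
= (2.96×5.090^2) / (0.0276) = 76.69/0.02760 = 2779.
Since the desired path is higher order in A, keeping C_A high (PFR or concentrated feed) favours P.

2779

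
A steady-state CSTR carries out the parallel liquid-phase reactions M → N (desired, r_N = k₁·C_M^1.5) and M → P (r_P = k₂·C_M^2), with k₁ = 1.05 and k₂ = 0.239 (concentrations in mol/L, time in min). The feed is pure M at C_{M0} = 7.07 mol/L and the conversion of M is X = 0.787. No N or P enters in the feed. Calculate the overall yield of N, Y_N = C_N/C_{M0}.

Exit C_M = C_{M0}(1−X) = 7.07×0.213 = 1.506 mol/L.
Rates in a CSTR are evaluated at the outlet concentration: r_N = 1.05×1.506^1.5 = 1.940, r_P = 0.239×1.506^2 = 0.5420.
Fraction of consumed M going to N: r_N/(r_N+r_P) = 0.7817.
C_N = 0.7817·C_{M0}·X = 0.7817×7.07×0.787 = 4.35 mol/L; Y_N = C_N/C_{M0} = 0.615.

0.615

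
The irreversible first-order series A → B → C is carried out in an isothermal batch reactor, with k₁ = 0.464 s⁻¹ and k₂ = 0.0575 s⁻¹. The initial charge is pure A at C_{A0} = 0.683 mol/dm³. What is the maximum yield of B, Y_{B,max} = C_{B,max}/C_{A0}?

At the optimum, C_{B,max}/C_{A0} = (k₁/k₂)^[k₂/(k₂−k₁)].
= (0.464/0.0575)^(0.0575/(0.0575−0.464)) = (8.070)^(-0.1415) = 0.7443.

0.744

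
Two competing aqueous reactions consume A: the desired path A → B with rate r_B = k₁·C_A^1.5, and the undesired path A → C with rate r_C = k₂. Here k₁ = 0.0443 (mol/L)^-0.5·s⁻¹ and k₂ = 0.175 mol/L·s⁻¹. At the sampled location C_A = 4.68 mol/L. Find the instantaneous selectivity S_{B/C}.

2.56

S_{B/C} = r_B/r_C = (k₁·C_A^1.5)/(k₂) = (k₁/k₂)·C_A^1.5.
= (0.0443×4.680^1.5) / (0.175) = 0.4485/0.1750 = 2.56.
Since the desired path is higher order in A, keeping C_A high (PFR or concentrated feed) favours B.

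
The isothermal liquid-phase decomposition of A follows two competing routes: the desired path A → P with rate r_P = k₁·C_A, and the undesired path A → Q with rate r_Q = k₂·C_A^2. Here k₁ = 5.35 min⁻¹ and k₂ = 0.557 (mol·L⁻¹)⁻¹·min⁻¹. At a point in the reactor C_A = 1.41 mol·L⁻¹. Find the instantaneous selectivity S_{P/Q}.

6.81

S_{P/Q} = r_P/r_Q = (k₁·C_A)/(k₂·C_A^2) = (k₁/k₂)·C_A⁻¹.
= (5.35×1.410) / (0.557×1.410^2) = 7.543/1.107 = 6.81.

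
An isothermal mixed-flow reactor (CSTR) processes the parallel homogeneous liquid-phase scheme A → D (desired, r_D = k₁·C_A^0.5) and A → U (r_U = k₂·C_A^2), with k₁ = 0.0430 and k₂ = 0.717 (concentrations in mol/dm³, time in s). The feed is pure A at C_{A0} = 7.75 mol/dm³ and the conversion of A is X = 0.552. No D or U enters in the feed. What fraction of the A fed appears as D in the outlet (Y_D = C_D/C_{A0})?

0.00507

Exit C_A = C_{A0}(1−X) = 7.75×0.448 = 3.472 mol/dm³.
Rates in a CSTR are evaluated at the outlet concentration: r_D = 0.0430×3.472^0.5 = 0.08012, r_U = 0.717×3.472^2 = 8.643.
Fraction of consumed A going to D: r_D/(r_D+r_U) = 0.009185.
C_D = 0.009185·C_{A0}·X = 0.009185×7.75×0.552 = 0.0393 mol/dm³; Y_D = C_D/C_{A0} = 0.00507.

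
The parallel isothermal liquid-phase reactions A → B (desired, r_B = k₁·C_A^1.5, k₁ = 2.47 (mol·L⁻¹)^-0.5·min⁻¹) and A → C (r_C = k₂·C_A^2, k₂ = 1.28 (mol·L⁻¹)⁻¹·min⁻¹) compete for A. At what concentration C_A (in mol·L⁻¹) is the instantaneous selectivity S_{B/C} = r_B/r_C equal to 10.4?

S_{B/C} = (k₁/k₂)·C_A^-0.5 ⇒ C_A = (S·k₂/k₁)^(-2).
= (10.4×1.28/2.47)^(-2) = (5.389)^(-2) = 0.0344 mol·L⁻¹.

0.0344 mol·L⁻¹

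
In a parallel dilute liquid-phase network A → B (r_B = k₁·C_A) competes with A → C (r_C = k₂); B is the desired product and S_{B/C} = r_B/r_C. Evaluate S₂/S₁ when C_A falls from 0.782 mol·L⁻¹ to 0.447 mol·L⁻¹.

0.572

S_{B/C} = (k₁/k₂)·C_A, so S₂/S₁ = (C_{A,2}/C_{A,1}).
= 0.447/0.782 = 0.572.
Selectivity toward B falls as C_A falls — high-concentration operation is favoured.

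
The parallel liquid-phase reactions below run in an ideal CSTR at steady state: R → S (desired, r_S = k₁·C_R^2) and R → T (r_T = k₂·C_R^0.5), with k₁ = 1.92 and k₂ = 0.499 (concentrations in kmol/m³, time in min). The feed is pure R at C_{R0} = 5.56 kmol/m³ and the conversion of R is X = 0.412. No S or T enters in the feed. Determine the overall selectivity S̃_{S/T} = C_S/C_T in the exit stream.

Exit C_R = C_{R0}(1−X) = 5.56×0.588 = 3.269 kmol/m³.
Rates in a CSTR are evaluated at the outlet concentration: r_S = 1.92×3.269^2 = 20.52, r_T = 0.499×3.269^0.5 = 0.9022.
Overall selectivity = C_S/C_T = r_Sτ/(r_Tτ) = r_S/r_T = 22.7.

22.7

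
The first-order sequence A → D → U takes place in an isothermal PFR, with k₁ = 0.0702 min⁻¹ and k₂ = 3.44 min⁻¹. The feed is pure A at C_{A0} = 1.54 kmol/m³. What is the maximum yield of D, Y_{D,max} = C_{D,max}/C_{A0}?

For a first-order series the maximum intermediate yield is C_{D,max}/C_{A0} = (k₁/k₂)^[k₂/(k₂−k₁)].
= (0.0702/3.44)^(3.44/(3.44−0.0702)) = (0.02041)^(1.021) = 0.01882.

0.0188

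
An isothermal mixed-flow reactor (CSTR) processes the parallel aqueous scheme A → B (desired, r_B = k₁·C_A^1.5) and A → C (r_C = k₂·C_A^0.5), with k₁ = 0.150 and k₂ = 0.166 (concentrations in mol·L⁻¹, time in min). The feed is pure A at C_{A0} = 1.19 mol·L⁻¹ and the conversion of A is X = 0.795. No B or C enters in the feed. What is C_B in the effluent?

0.171 mol·L⁻¹

Exit C_A = C_{A0}(1−X) = 1.19×0.205 = 0.2439 mol·L⁻¹.
A CSTR operates uniformly at the exit composition, giving r_B = 0.01807 and r_C = 0.08199 (each k·C_A^n at C_A = 0.2439).
Fraction of consumed A going to B: r_B/(r_B+r_C) = 0.1806.
C_B = 0.1806·C_{A0}·X = 0.1806×1.19×0.795 = 0.171 mol·L⁻¹.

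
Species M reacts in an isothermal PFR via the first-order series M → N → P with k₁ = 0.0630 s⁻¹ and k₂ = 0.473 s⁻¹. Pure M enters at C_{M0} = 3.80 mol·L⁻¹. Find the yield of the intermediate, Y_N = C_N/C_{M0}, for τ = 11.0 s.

Solving the coupled first-order balances gives C_N(τ) = [k₁/(k₂−k₁)]·C_{M0}·(e^(−k₁τ) − e^(−k₂τ)).
e^(−k₁τ) = e^(−0.0630×11.0) = e^(−0.6930) = 0.5001; e^(−k₂τ) = e^(−5.203) = 0.005500.
C_N = 0.0630×3.80/(0.473−0.0630) × (0.5001−0.005500) = 0.5839×0.4946 = 0.2888 mol·L⁻¹.
Y_N = C_N/C_{M0} = 0.2888/3.80 = 0.0760.

0.0760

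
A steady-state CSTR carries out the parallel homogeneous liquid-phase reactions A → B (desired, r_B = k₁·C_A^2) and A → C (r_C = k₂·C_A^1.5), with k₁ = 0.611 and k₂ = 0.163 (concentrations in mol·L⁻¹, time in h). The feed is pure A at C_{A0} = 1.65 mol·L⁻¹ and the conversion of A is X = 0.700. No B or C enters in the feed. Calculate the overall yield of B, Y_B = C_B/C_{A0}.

0.508

Exit C_A = C_{A0}(1−X) = 1.65×0.300 = 0.4950 mol·L⁻¹.
Rates in a CSTR are evaluated at the outlet concentration: r_B = 0.611×0.4950^2 = 0.1497, r_C = 0.163×0.4950^1.5 = 0.05677.
Fraction of consumed A going to B: r_B/(r_B+r_C) = 0.7251.
C_B = 0.7251·C_{A0}·X = 0.7251×1.65×0.700 = 0.837 mol·L⁻¹; Y_B = C_B/C_{A0} = 0.508.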